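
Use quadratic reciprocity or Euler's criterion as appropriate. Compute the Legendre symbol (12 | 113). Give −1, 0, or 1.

Pull out 2^2: since 113 ≡ 1 (mod 8), (2/113) = +1, so (2/113)^2 = +1.
Reciprocity: 3 ≡ 3 and 113 ≡ 1 (mod 4), so (3/113) = +(113/3).
Reduce top mod 3: now compute (2/3).
Pull out 2: since 3 ≡ 3 (mod 8), (2/3) = -1.
Reached (1/3) = 1. Collecting the sign flips along the way, the symbol is -1.

-1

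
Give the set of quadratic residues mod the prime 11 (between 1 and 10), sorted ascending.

1, 3, 4, 5, 9

Square k = 1,…,5 (k and 11−k give the same square):
1²=1, 2²=4, 3²=9, 4²≡5, 5²≡3 (mod 11).
So the quadratic residues mod 11 are {1, 3, 4, 5, 9}.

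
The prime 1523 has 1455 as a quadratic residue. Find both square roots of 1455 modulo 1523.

Since 1523 ≡ 3 (mod 4), a square root of 1455 is 1455^((1523+1)/4) = 1455^381 mod 1523.
Repeated squaring: 1455^2≡55, 1455^4≡1502, 1455^8≡441, 1455^16≡1060, 1455^32≡1149, 1455^64≡1283, 1455^128≡1249, 1455^256≡449 (mod 1523).
1455^381 = 1455^(256+64+32+16+8+4+1) ≡ 366 (mod 1523).
Check: 366² = 133956 ≡ 1455 (mod 1523). The two roots are 366 and 1157.

366, 1157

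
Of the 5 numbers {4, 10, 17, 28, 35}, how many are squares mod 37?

3

(4/37) = +1 → QR.
(10/37) = +1 → QR.
(17/37) = -1 → non-residue.
(28/37) = +1 → QR.
(35/37) = -1 → non-residue.
Total quadratic residues among the 5: 3.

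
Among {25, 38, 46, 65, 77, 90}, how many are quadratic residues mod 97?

(25/97) = +1 → QR.
(38/97) = -1 → non-residue.
(46/97) = -1 → non-residue.
(65/97) = +1 → QR.
(77/97) = -1 → non-residue.
(90/97) = -1 → non-residue.
Total quadratic residues among the 6: 2.

2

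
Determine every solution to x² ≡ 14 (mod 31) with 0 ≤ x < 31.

13, 18

Since 31 ≡ 3 (mod 4), a square root of 14 is 14^((31+1)/4) = 14^8 mod 31.
Repeated squaring: 14^2≡10, 14^4≡7, 14^8≡18 (mod 31).
14^8 = 14^(8) ≡ 18 (mod 31).
Check: 18² = 324 ≡ 14 (mod 31). The two roots are 13 and 18.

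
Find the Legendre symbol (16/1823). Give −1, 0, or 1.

Pull out 2^4: since 1823 ≡ 7 (mod 8), (2/1823) = +1, so (2/1823)^4 = +1.
Reached (1/1823) = 1. Collecting the sign flips along the way, the symbol is +1.

1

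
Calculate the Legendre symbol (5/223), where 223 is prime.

-1

Reciprocity: 5 ≡ 1 and 223 ≡ 3 (mod 4), so (5/223) = +(223/5).
Reduce top mod 5: now compute (3/5).
Reciprocity: 3 ≡ 3 and 5 ≡ 1 (mod 4), so (3/5) = +(5/3).
Reduce top mod 3: now compute (2/3).
Pull out 2: since 3 ≡ 3 (mod 8), (2/3) = -1.
Reached (1/3) = 1. Collecting the sign flips along the way, the symbol is -1.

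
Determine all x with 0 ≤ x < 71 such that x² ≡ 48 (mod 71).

Since 71 ≡ 3 (mod 4), a square root of 48 is 48^((71+1)/4) = 48^18 mod 71.
Repeated squaring: 48^2≡32, 48^4≡30, 48^8≡48, 48^16≡32 (mod 71).
48^18 = 48^(16+2) ≡ 30 (mod 71).
Check: 30² = 900 ≡ 48 (mod 71). The two roots are 30 and 41.

30, 41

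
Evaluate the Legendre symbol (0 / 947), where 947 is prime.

Top reduces to 0: gcd > 1, so the symbol is 0.

0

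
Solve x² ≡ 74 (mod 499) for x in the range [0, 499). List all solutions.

Since 499 ≡ 3 (mod 4), a square root of 74 is 74^((499+1)/4) = 74^125 mod 499.
Repeated squaring: 74^2≡486, 74^4≡169, 74^8≡118, 74^16≡451, 74^32≡308, 74^64≡54 (mod 499).
74^125 = 74^(64+32+16+8+4+1) ≡ 81 (mod 499).
Check: 81² = 6561 ≡ 74 (mod 499). The two roots are 81 and 418.

81, 418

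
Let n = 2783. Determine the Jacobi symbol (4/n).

Pull out 2^2: since 2783 ≡ 7 (mod 8), (2/2783) = +1, so (2/2783)^2 = +1.
Reached (1/2783) = 1. Collecting the sign flips along the way, the symbol is +1.

1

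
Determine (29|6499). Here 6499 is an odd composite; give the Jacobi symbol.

-1

Reciprocity: 29 ≡ 1 and 6499 ≡ 3 (mod 4), so (29/6499) = +(6499/29).
Reduce top mod 29: now compute (3/29).
Reciprocity: 3 ≡ 3 and 29 ≡ 1 (mod 4), so (3/29) = +(29/3).
Reduce top mod 3: now compute (2/3).
Pull out 2: since 3 ≡ 3 (mod 8), (2/3) = -1.
Reached (1/3) = 1. Collecting the sign flips along the way, the symbol is -1.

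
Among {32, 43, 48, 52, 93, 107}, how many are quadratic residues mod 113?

(32/113) = +1 → QR.
(43/113) = -1 → non-residue.
(48/113) = -1 → non-residue.
(52/113) = +1 → QR.
(93/113) = -1 → non-residue.
(107/113) = -1 → non-residue.
Total quadratic residues among the 6: 2.

2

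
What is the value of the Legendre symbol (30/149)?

Pull out 2: since 149 ≡ 5 (mod 8), (2/149) = -1.
Reciprocity: 15 ≡ 3 and 149 ≡ 1 (mod 4), so (15/149) = +(149/15).
Reduce top mod 15: now compute (14/15).
Pull out 2: since 15 ≡ 7 (mod 8), (2/15) = +1.
Reciprocity: 7 ≡ 3 and 15 ≡ 3 (mod 4), so (7/15) = −(15/7).
Reduce top mod 7: now compute (1/7).
Reached (1/7) = 1. Collecting the sign flips along the way, the symbol is +1.

1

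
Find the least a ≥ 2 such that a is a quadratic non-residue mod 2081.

3

(2/2081) = +1, so 2 is a residue.
(3/2081) = −1, so 3 is the smallest positive non-residue mod 2081.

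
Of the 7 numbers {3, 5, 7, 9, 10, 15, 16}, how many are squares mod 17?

(3/17) = -1 → non-residue.
(5/17) = -1 → non-residue.
(7/17) = -1 → non-residue.
(9/17) = +1 → QR.
(10/17) = -1 → non-residue.
(15/17) = +1 → QR.
(16/17) = +1 → QR.
Total quadratic residues among the 7: 3.

3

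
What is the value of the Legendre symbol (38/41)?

Euler's criterion: (38/41) ≡ 38^20 (mod 41).
38^2 ≡ 9 (mod 41)
38^4 ≡ 40 (mod 41)
38^8 ≡ 1 (mod 41)
38^16 ≡ 1 (mod 41)
38^20 = 38^(16+4) ≡ 40 (mod 41).
Result is 40 ≡ −1, so (38/41) = −1.

-1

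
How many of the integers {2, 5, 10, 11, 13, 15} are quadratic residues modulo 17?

(2/17) = +1 → QR.
(5/17) = -1 → non-residue.
(10/17) = -1 → non-residue.
(11/17) = -1 → non-residue.
(13/17) = +1 → QR.
(15/17) = +1 → QR.
Total quadratic residues among the 6: 3.

3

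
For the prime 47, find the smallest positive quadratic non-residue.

(2/47) = +1, so 2 is a residue.
(3/47) = +1, so 3 is a residue.
(4/47) = +1, so 4 is a residue.
(5/47) = −1, so 5 is the smallest positive non-residue mod 47.

5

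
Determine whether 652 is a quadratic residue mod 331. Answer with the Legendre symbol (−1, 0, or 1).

Euler's criterion: (652/331) ≡ 321^165 (mod 331).
321^2 ≡ 100 (mod 331)
321^4 ≡ 70 (mod 331)
321^8 ≡ 266 (mod 331)
321^16 ≡ 253 (mod 331)
321^32 ≡ 126 (mod 331)
321^64 ≡ 319 (mod 331)
321^128 ≡ 144 (mod 331)
321^165 = 321^(128+32+4+1) ≡ 1 (mod 331).
Result is 1, so (652/331) = 1.

1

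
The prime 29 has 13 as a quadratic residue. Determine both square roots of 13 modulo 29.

10, 19

29 ≡ 1 (mod 4), so we find a root by search.
Trying successive values, 10² = 100 ≡ 13 (mod 29). The other root is 29 − 10 = 19.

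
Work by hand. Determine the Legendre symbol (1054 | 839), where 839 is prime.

First reduce: 1054 ≡ 215 (mod 839).
Reciprocity: 215 ≡ 3 and 839 ≡ 3 (mod 4), so (215/839) = −(839/215).
Reduce top mod 215: now compute (194/215).
Pull out 2: since 215 ≡ 7 (mod 8), (2/215) = +1.
Reciprocity: 97 ≡ 1 and 215 ≡ 3 (mod 4), so (97/215) = +(215/97).
Reduce top mod 97: now compute (21/97).
Reciprocity: 21 ≡ 1 and 97 ≡ 1 (mod 4), so (21/97) = +(97/21).
Reduce top mod 21: now compute (13/21).
Reciprocity: 13 ≡ 1 and 21 ≡ 1 (mod 4), so (13/21) = +(21/13).
Reduce top mod 13: now compute (8/13).
Pull out 2^3: since 13 ≡ 5 (mod 8), (2/13) = -1, so (2/13)^3 = -1.
Reached (1/13) = 1. Collecting the sign flips along the way, the symbol is +1.

1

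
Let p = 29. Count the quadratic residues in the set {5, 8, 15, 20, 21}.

2

(5/29) = +1 → QR.
(8/29) = -1 → non-residue.
(15/29) = -1 → non-residue.
(20/29) = +1 → QR.
(21/29) = -1 → non-residue.
Total quadratic residues among the 5: 2.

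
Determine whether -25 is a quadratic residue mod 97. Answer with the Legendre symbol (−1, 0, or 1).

1

First reduce: -25 ≡ 72 (mod 97).
Pull out 2^3: since 97 ≡ 1 (mod 8), (2/97) = +1, so (2/97)^3 = +1.
Reciprocity: 9 ≡ 1 and 97 ≡ 1 (mod 4), so (9/97) = +(97/9).
Reduce top mod 9: now compute (7/9).
Reciprocity: 7 ≡ 3 and 9 ≡ 1 (mod 4), so (7/9) = +(9/7).
Reduce top mod 7: now compute (2/7).
Pull out 2: since 7 ≡ 7 (mod 8), (2/7) = +1.
Reached (1/7) = 1. Collecting the sign flips along the way, the symbol is +1.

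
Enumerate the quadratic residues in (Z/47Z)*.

1 2 3 4 6 7 8 9 12 14 16 17 18 21 24 25 27 28 32 34 36 37 42

Square k = 1,…,23 (k and 47−k give the same square):
1²=1, 2²=4, 3²=9, 4²=16, 5²=25, 6²=36, 7²≡2, 8²≡17, 9²≡34, 10²≡6, 11²≡27, 12²≡3, 13²≡28, 14²≡8, 15²≡37, 16²≡21, 17²≡7, 18²≡42, 19²≡32, 20²≡24, 21²≡18, 22²≡14, 23²≡12 (mod 47).
So the quadratic residues mod 47 are {1, 2, 3, 4, 6, 7, 8, 9, 12, 14, 16, 17, 18, 21, 24, 25, 27, 28, 32, 34, 36, 37, 42}.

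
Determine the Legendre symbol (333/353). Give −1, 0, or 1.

Euler's criterion: (333/353) ≡ 333^176 (mod 353).
333^2 ≡ 47 (mod 353)
333^4 ≡ 91 (mod 353)
333^8 ≡ 162 (mod 353)
333^16 ≡ 122 (mod 353)
333^32 ≡ 58 (mod 353)
333^64 ≡ 187 (mod 353)
333^128 ≡ 22 (mod 353)
333^176 = 333^(128+32+16) ≡ 352 (mod 353).
Result is 352 ≡ −1, so (333/353) = −1.

-1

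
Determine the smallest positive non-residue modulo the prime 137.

3

(2/137) = +1, so 2 is a residue.
(3/137) = −1, so 3 is the smallest positive non-residue mod 137.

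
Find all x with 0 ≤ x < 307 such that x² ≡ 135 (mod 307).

83, 224

Since 307 ≡ 3 (mod 4), a square root of 135 is 135^((307+1)/4) = 135^77 mod 307.
Repeated squaring: 135^2≡112, 135^4≡264, 135^8≡7, 135^16≡49, 135^32≡252, 135^64≡262 (mod 307).
135^77 = 135^(64+8+4+1) ≡ 83 (mod 307).
Check: 83² = 6889 ≡ 135 (mod 307). The two roots are 83 and 224.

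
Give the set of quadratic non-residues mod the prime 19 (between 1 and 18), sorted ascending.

2, 3, 8, 10, 12, 13, 14, 15, 18

Square k = 1,…,9 (k and 19−k give the same square):
1²=1, 2²=4, 3²=9, 4²=16, 5²≡6, 6²≡17, 7²≡11, 8²≡7, 9²≡5 (mod 19).
The residues are {1, 4, 5, 6, 7, 9, 11, 16, 17}; the non-residues are the remaining 9 nonzero classes.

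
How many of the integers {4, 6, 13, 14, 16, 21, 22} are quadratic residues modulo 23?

(4/23) = +1 → QR.
(6/23) = +1 → QR.
(13/23) = +1 → QR.
(14/23) = -1 → non-residue.
(16/23) = +1 → QR.
(21/23) = -1 → non-residue.
(22/23) = -1 → non-residue.
Total quadratic residues among the 7: 4.

4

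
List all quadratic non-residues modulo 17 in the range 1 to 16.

Square k = 1,…,8 (k and 17−k give the same square):
1²=1, 2²=4, 3²=9, 4²=16, 5²≡8, 6²≡2, 7²≡15, 8²≡13 (mod 17).
The residues are {1, 2, 4, 8, 9, 13, 15, 16}; the non-residues are the remaining 8 nonzero classes.

3 5 6 7 10 11 12 14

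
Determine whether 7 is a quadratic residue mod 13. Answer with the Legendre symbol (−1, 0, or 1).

Reciprocity: 7 ≡ 3 and 13 ≡ 1 (mod 4), so (7/13) = +(13/7).
Reduce top mod 7: now compute (6/7).
Pull out 2: since 7 ≡ 7 (mod 8), (2/7) = +1.
Reciprocity: 3 ≡ 3 and 7 ≡ 3 (mod 4), so (3/7) = −(7/3).
Reduce top mod 3: now compute (1/3).
Reached (1/3) = 1. Collecting the sign flips along the way, the symbol is -1.

-1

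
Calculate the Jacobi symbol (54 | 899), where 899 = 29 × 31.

Pull out 2: since 899 ≡ 3 (mod 8), (2/899) = -1.
Reciprocity: 27 ≡ 3 and 899 ≡ 3 (mod 4), so (27/899) = −(899/27).
Reduce top mod 27: now compute (8/27).
Pull out 2^3: since 27 ≡ 3 (mod 8), (2/27) = -1, so (2/27)^3 = -1.
Reached (1/27) = 1. Collecting the sign flips along the way, the symbol is -1.

-1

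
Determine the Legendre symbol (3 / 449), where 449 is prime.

Reciprocity: 3 ≡ 3 and 449 ≡ 1 (mod 4), so (3/449) = +(449/3).
Reduce top mod 3: now compute (2/3).
Pull out 2: since 3 ≡ 3 (mod 8), (2/3) = -1.
Reached (1/3) = 1. Collecting the sign flips along the way, the symbol is -1.

-1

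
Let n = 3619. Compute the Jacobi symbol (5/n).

1

Reciprocity: 5 ≡ 1 and 3619 ≡ 3 (mod 4), so (5/3619) = +(3619/5).
Reduce top mod 5: now compute (4/5).
Pull out 2^2: since 5 ≡ 5 (mod 8), (2/5) = -1, so (2/5)^2 = +1.
Reached (1/5) = 1. Collecting the sign flips along the way, the symbol is +1.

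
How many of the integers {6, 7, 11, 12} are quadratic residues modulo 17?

0

(6/17) = -1 → non-residue.
(7/17) = -1 → non-residue.
(11/17) = -1 → non-residue.
(12/17) = -1 → non-residue.
Total quadratic residues among the 4: 0.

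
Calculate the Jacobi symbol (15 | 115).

0

Reciprocity: 15 ≡ 3 and 115 ≡ 3 (mod 4), so (15/115) = −(115/15).
Reduce top mod 15: now compute (10/15).
Pull out 2: since 15 ≡ 7 (mod 8), (2/15) = +1.
Reciprocity: 5 ≡ 1 and 15 ≡ 3 (mod 4), so (5/15) = +(15/5).
Reduce top mod 5: now compute (0/5).
Top reduces to 0: gcd > 1, so the symbol is 0.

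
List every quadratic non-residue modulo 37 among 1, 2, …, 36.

2,5,6,8,13,14,15,17,18,19,20,22,23,24,29,31,32,35

Square k = 1,…,18 (k and 37−k give the same square):
1²=1, 2²=4, 3²=9, 4²=16, 5²=25, 6²=36, 7²≡12, 8²≡27, 9²≡7, 10²≡26, 11²≡10, 12²≡33, 13²≡21, 14²≡11, 15²≡3, 16²≡34, 17²≡30, 18²≡28 (mod 37).
The residues are {1, 3, 4, 7, 9, 10, 11, 12, 16, 21, 25, 26, 27, 28, 30, 33, 34, 36}; the non-residues are the remaining 18 nonzero classes.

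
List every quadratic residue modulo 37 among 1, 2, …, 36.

Square k = 1,…,18 (k and 37−k give the same square):
1²=1, 2²=4, 3²=9, 4²=16, 5²=25, 6²=36, 7²≡12, 8²≡27, 9²≡7, 10²≡26, 11²≡10, 12²≡33, 13²≡21, 14²≡11, 15²≡3, 16²≡34, 17²≡30, 18²≡28 (mod 37).
So the quadratic residues mod 37 are {1, 3, 4, 7, 9, 10, 11, 12, 16, 21, 25, 26, 27, 28, 30, 33, 34, 36}.

1 3 4 7 9 10 11 12 16 21 25 26 27 28 30 33 34 36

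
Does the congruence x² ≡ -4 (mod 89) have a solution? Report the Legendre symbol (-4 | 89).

First reduce: -4 ≡ 85 (mod 89).
Reciprocity: 85 ≡ 1 and 89 ≡ 1 (mod 4), so (85/89) = +(89/85).
Reduce top mod 85: now compute (4/85).
Pull out 2^2: since 85 ≡ 5 (mod 8), (2/85) = -1, so (2/85)^2 = +1.
Reached (1/85) = 1. Collecting the sign flips along the way, the symbol is +1.

1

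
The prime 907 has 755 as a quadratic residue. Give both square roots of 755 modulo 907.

231, 676

Since 907 ≡ 3 (mod 4), a square root of 755 is 755^((907+1)/4) = 755^227 mod 907.
Repeated squaring: 755^2≡429, 755^4≡827, 755^8≡51, 755^16≡787, 755^32≡795, 755^64≡753, 755^128≡134 (mod 907).
755^227 = 755^(128+64+32+2+1) ≡ 676 (mod 907).
Check: 676² = 456976 ≡ 755 (mod 907). The two roots are 231 and 676.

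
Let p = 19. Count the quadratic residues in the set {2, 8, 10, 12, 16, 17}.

2

(2/19) = -1 → non-residue.
(8/19) = -1 → non-residue.
(10/19) = -1 → non-residue.
(12/19) = -1 → non-residue.
(16/19) = +1 → QR.
(17/19) = +1 → QR.
Total quadratic residues among the 6: 2.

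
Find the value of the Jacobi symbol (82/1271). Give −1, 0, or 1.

Pull out 2: since 1271 ≡ 7 (mod 8), (2/1271) = +1.
Reciprocity: 41 ≡ 1 and 1271 ≡ 3 (mod 4), so (41/1271) = +(1271/41).
Reduce top mod 41: now compute (0/41).
Top reduces to 0: gcd > 1, so the symbol is 0.

0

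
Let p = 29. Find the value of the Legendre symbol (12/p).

-1

Euler's criterion: (12/29) ≡ 12^14 (mod 29).
12^2 ≡ 28 (mod 29)
12^4 ≡ 1 (mod 29)
12^8 ≡ 1 (mod 29)
12^14 = 12^(8+4+2) ≡ 28 (mod 29).
Result is 28 ≡ −1, so (12/29) = −1.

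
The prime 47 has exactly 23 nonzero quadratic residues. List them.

Square k = 1,…,23 (k and 47−k give the same square):
1²=1, 2²=4, 3²=9, 4²=16, 5²=25, 6²=36, 7²≡2, 8²≡17, 9²≡34, 10²≡6, 11²≡27, 12²≡3, 13²≡28, 14²≡8, 15²≡37, 16²≡21, 17²≡7, 18²≡42, 19²≡32, 20²≡24, 21²≡18, 22²≡14, 23²≡12 (mod 47).
So the quadratic residues mod 47 are {1, 2, 3, 4, 6, 7, 8, 9, 12, 14, 16, 17, 18, 21, 24, 25, 27, 28, 32, 34, 36, 37, 42}.

1 2 3 4 6 7 8 9 12 14 16 17 18 21 24 25 27 28 32 34 36 37 42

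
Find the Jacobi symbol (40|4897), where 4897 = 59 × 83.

Pull out 2^3: since 4897 ≡ 1 (mod 8), (2/4897) = +1, so (2/4897)^3 = +1.
Reciprocity: 5 ≡ 1 and 4897 ≡ 1 (mod 4), so (5/4897) = +(4897/5).
Reduce top mod 5: now compute (2/5).
Pull out 2: since 5 ≡ 5 (mod 8), (2/5) = -1.
Reached (1/5) = 1. Collecting the sign flips along the way, the symbol is -1.

-1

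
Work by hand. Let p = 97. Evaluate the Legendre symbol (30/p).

Pull out 2: since 97 ≡ 1 (mod 8), (2/97) = +1.
Reciprocity: 15 ≡ 3 and 97 ≡ 1 (mod 4), so (15/97) = +(97/15).
Reduce top mod 15: now compute (7/15).
Reciprocity: 7 ≡ 3 and 15 ≡ 3 (mod 4), so (7/15) = −(15/7).
Reduce top mod 7: now compute (1/7).
Reached (1/7) = 1. Collecting the sign flips along the way, the symbol is -1.

-1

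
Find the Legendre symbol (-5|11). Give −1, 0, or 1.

First reduce: -5 ≡ 6 (mod 11).
Pull out 2: since 11 ≡ 3 (mod 8), (2/11) = -1.
Reciprocity: 3 ≡ 3 and 11 ≡ 3 (mod 4), so (3/11) = −(11/3).
Reduce top mod 3: now compute (2/3).
Pull out 2: since 3 ≡ 3 (mod 8), (2/3) = -1.
Reached (1/3) = 1. Collecting the sign flips along the way, the symbol is -1.

-1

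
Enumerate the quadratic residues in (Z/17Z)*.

1, 2, 4, 8, 9, 13, 15, 16

Square k = 1,…,8 (k and 17−k give the same square):
1²=1, 2²=4, 3²=9, 4²=16, 5²≡8, 6²≡2, 7²≡15, 8²≡13 (mod 17).
So the quadratic residues mod 17 are {1, 2, 4, 8, 9, 13, 15, 16}.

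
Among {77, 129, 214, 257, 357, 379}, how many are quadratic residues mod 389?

3

(77/389) = +1 → QR.
(129/389) = +1 → QR.
(214/389) = +1 → QR.
(257/389) = -1 → non-residue.
(357/389) = -1 → non-residue.
(379/389) = -1 → non-residue.
Total quadratic residues among the 6: 3.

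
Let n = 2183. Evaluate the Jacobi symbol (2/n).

Pull out 2: since 2183 ≡ 7 (mod 8), (2/2183) = +1.
Reached (1/2183) = 1. Collecting the sign flips along the way, the symbol is +1.

1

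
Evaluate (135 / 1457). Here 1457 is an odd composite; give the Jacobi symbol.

1

Reciprocity: 135 ≡ 3 and 1457 ≡ 1 (mod 4), so (135/1457) = +(1457/135).
Reduce top mod 135: now compute (107/135).
Reciprocity: 107 ≡ 3 and 135 ≡ 3 (mod 4), so (107/135) = −(135/107).
Reduce top mod 107: now compute (28/107).
Pull out 2^2: since 107 ≡ 3 (mod 8), (2/107) = -1, so (2/107)^2 = +1.
Reciprocity: 7 ≡ 3 and 107 ≡ 3 (mod 4), so (7/107) = −(107/7).
Reduce top mod 7: now compute (2/7).
Pull out 2: since 7 ≡ 7 (mod 8), (2/7) = +1.
Reached (1/7) = 1. Collecting the sign flips along the way, the symbol is +1.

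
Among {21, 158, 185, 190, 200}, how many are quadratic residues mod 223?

1

(21/223) = -1 → non-residue.
(158/223) = -1 → non-residue.
(185/223) = -1 → non-residue.
(190/223) = -1 → non-residue.
(200/223) = +1 → QR.
Total quadratic residues among the 5: 1.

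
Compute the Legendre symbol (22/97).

Euler's criterion: (22/97) ≡ 22^48 (mod 97).
22^2 ≡ 96 (mod 97)
22^4 ≡ 1 (mod 97)
22^8 ≡ 1 (mod 97)
22^16 ≡ 1 (mod 97)
22^32 ≡ 1 (mod 97)
22^48 = 22^(32+16) ≡ 1 (mod 97).
Result is 1, so (22/97) = 1.

1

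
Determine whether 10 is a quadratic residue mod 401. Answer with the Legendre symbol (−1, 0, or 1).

1

Euler's criterion: (10/401) ≡ 10^200 (mod 401).
10^2 ≡ 100 (mod 401)
10^4 ≡ 376 (mod 401)
10^8 ≡ 224 (mod 401)
10^16 ≡ 51 (mod 401)
10^32 ≡ 195 (mod 401)
10^64 ≡ 331 (mod 401)
10^128 ≡ 88 (mod 401)
10^200 = 10^(128+64+8) ≡ 1 (mod 401).
Result is 1, so (10/401) = 1.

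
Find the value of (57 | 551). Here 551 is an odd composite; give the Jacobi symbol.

0

Reciprocity: 57 ≡ 1 and 551 ≡ 3 (mod 4), so (57/551) = +(551/57).
Reduce top mod 57: now compute (38/57).
Pull out 2: since 57 ≡ 1 (mod 8), (2/57) = +1.
Reciprocity: 19 ≡ 3 and 57 ≡ 1 (mod 4), so (19/57) = +(57/19).
Reduce top mod 19: now compute (0/19).
Top reduces to 0: gcd > 1, so the symbol is 0.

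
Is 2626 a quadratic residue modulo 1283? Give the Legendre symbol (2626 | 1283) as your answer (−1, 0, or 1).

-1

First reduce: 2626 ≡ 60 (mod 1283).
Pull out 2^2: since 1283 ≡ 3 (mod 8), (2/1283) = -1, so (2/1283)^2 = +1.
Reciprocity: 15 ≡ 3 and 1283 ≡ 3 (mod 4), so (15/1283) = −(1283/15).
Reduce top mod 15: now compute (8/15).
Pull out 2^3: since 15 ≡ 7 (mod 8), (2/15) = +1, so (2/15)^3 = +1.
Reached (1/15) = 1. Collecting the sign flips along the way, the symbol is -1.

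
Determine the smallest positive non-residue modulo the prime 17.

(2/17) = +1, so 2 is a residue.
(3/17) = −1, so 3 is the smallest positive non-residue mod 17.

3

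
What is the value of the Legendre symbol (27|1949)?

-1

Reciprocity: 27 ≡ 3 and 1949 ≡ 1 (mod 4), so (27/1949) = +(1949/27).
Reduce top mod 27: now compute (5/27).
Reciprocity: 5 ≡ 1 and 27 ≡ 3 (mod 4), so (5/27) = +(27/5).
Reduce top mod 5: now compute (2/5).
Pull out 2: since 5 ≡ 5 (mod 8), (2/5) = -1.
Reached (1/5) = 1. Collecting the sign flips along the way, the symbol is -1.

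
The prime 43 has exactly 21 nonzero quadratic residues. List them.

Square k = 1,…,21 (k and 43−k give the same square):
1²=1, 2²=4, 3²=9, 4²=16, 5²=25, 6²=36, 7²≡6, 8²≡21, 9²≡38, 10²≡14, 11²≡35, 12²≡15, 13²≡40, 14²≡24, 15²≡10, 16²≡41, 17²≡31, 18²≡23, 19²≡17, 20²≡13, 21²≡11 (mod 43).
So the quadratic residues mod 43 are {1, 4, 6, 9, 10, 11, 13, 14, 15, 16, 17, 21, 23, 24, 25, 31, 35, 36, 38, 40, 41}.

1 4 6 9 10 11 13 14 15 16 17 21 23 24 25 31 35 36 38 40 41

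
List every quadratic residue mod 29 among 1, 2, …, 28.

Square k = 1,…,14 (k and 29−k give the same square):
1²=1, 2²=4, 3²=9, 4²=16, 5²=25, 6²≡7, 7²≡20, 8²≡6, 9²≡23, 10²≡13, 11²≡5, 12²≡28, 13²≡24, 14²≡22 (mod 29).
So the quadratic residues mod 29 are {1, 4, 5, 6, 7, 9, 13, 16, 20, 22, 23, 24, 25, 28}.

1,4,5,6,7,9,13,16,20,22,23,24,25,28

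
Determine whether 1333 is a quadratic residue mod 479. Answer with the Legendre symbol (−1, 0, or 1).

First reduce: 1333 ≡ 375 (mod 479).
Reciprocity: 375 ≡ 3 and 479 ≡ 3 (mod 4), so (375/479) = −(479/375).
Reduce top mod 375: now compute (104/375).
Pull out 2^3: since 375 ≡ 7 (mod 8), (2/375) = +1, so (2/375)^3 = +1.
Reciprocity: 13 ≡ 1 and 375 ≡ 3 (mod 4), so (13/375) = +(375/13).
Reduce top mod 13: now compute (11/13).
Reciprocity: 11 ≡ 3 and 13 ≡ 1 (mod 4), so (11/13) = +(13/11).
Reduce top mod 11: now compute (2/11).
Pull out 2: since 11 ≡ 3 (mod 8), (2/11) = -1.
Reached (1/11) = 1. Collecting the sign flips along the way, the symbol is +1.

1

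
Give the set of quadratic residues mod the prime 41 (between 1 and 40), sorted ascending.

1, 2, 4, 5, 8, 9, 10, 16, 18, 20, 21, 23, 25, 31, 32, 33, 36, 37, 39, 40

Square k = 1,…,20 (k and 41−k give the same square):
1²=1, 2²=4, 3²=9, 4²=16, 5²=25, 6²=36, 7²≡8, 8²≡23, 9²≡40, 10²≡18, 11²≡39, 12²≡21, 13²≡5, 14²≡32, 15²≡20, 16²≡10, 17²≡2, 18²≡37, 19²≡33, 20²≡31 (mod 41).
So the quadratic residues mod 41 are {1, 2, 4, 5, 8, 9, 10, 16, 18, 20, 21, 23, 25, 31, 32, 33, 36, 37, 39, 40}.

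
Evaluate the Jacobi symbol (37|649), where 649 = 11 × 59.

-1

Reciprocity: 37 ≡ 1 and 649 ≡ 1 (mod 4), so (37/649) = +(649/37).
Reduce top mod 37: now compute (20/37).
Pull out 2^2: since 37 ≡ 5 (mod 8), (2/37) = -1, so (2/37)^2 = +1.
Reciprocity: 5 ≡ 1 and 37 ≡ 1 (mod 4), so (5/37) = +(37/5).
Reduce top mod 5: now compute (2/5).
Pull out 2: since 5 ≡ 5 (mod 8), (2/5) = -1.
Reached (1/5) = 1. Collecting the sign flips along the way, the symbol is -1.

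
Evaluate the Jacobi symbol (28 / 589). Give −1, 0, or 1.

1

Pull out 2^2: since 589 ≡ 5 (mod 8), (2/589) = -1, so (2/589)^2 = +1.
Reciprocity: 7 ≡ 3 and 589 ≡ 1 (mod 4), so (7/589) = +(589/7).
Reduce top mod 7: now compute (1/7).
Reached (1/7) = 1. Collecting the sign flips along the way, the symbol is +1.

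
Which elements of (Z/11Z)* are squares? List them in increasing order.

Square k = 1,…,5 (k and 11−k give the same square):
1²=1, 2²=4, 3²=9, 4²≡5, 5²≡3 (mod 11).
So the quadratic residues mod 11 are {1, 3, 4, 5, 9}.

1 3 4 5 9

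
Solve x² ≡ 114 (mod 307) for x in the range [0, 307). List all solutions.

81, 226

Since 307 ≡ 3 (mod 4), a square root of 114 is 114^((307+1)/4) = 114^77 mod 307.
Repeated squaring: 114^2≡102, 114^4≡273, 114^8≡235, 114^16≡272, 114^32≡304, 114^64≡9 (mod 307).
114^77 = 114^(64+8+4+1) ≡ 81 (mod 307).
Check: 81² = 6561 ≡ 114 (mod 307). The two roots are 81 and 226.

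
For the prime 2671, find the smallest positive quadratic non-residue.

(2/2671) = +1, so 2 is a residue.
(3/2671) = −1, so 3 is the smallest positive non-residue mod 2671.

3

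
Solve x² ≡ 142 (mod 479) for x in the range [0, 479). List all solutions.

101, 378

Since 479 ≡ 3 (mod 4), a square root of 142 is 142^((479+1)/4) = 142^120 mod 479.
Repeated squaring: 142^2≡46, 142^4≡200, 142^8≡243, 142^16≡132, 142^32≡180, 142^64≡307 (mod 479).
142^120 = 142^(64+32+16+8) ≡ 378 (mod 479).
Check: 378² = 142884 ≡ 142 (mod 479). The two roots are 101 and 378.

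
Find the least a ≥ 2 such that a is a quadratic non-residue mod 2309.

(2/2309) = −1, so 2 is the smallest positive non-residue mod 2309.

2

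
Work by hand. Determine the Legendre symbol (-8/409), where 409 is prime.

1

Euler's criterion: (-8/409) ≡ 401^204 (mod 409).
401^2 ≡ 64 (mod 409)
401^4 ≡ 6 (mod 409)
401^8 ≡ 36 (mod 409)
401^16 ≡ 69 (mod 409)
401^32 ≡ 262 (mod 409)
401^64 ≡ 341 (mod 409)
401^128 ≡ 125 (mod 409)
401^204 = 401^(128+64+8+4) ≡ 1 (mod 409).
Result is 1, so (-8/409) = 1.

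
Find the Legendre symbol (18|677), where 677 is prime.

-1

Pull out 2: since 677 ≡ 5 (mod 8), (2/677) = -1.
Reciprocity: 9 ≡ 1 and 677 ≡ 1 (mod 4), so (9/677) = +(677/9).
Reduce top mod 9: now compute (2/9).
Pull out 2: since 9 ≡ 1 (mod 8), (2/9) = +1.
Reached (1/9) = 1. Collecting the sign flips along the way, the symbol is -1.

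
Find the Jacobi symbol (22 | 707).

Pull out 2: since 707 ≡ 3 (mod 8), (2/707) = -1.
Reciprocity: 11 ≡ 3 and 707 ≡ 3 (mod 4), so (11/707) = −(707/11).
Reduce top mod 11: now compute (3/11).
Reciprocity: 3 ≡ 3 and 11 ≡ 3 (mod 4), so (3/11) = −(11/3).
Reduce top mod 3: now compute (2/3).
Pull out 2: since 3 ≡ 3 (mod 8), (2/3) = -1.
Reached (1/3) = 1. Collecting the sign flips along the way, the symbol is +1.

1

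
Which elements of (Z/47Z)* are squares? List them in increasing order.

1,2,3,4,6,7,8,9,12,14,16,17,18,21,24,25,27,28,32,34,36,37,42

Square k = 1,…,23 (k and 47−k give the same square):
1²=1, 2²=4, 3²=9, 4²=16, 5²=25, 6²=36, 7²≡2, 8²≡17, 9²≡34, 10²≡6, 11²≡27, 12²≡3, 13²≡28, 14²≡8, 15²≡37, 16²≡21, 17²≡7, 18²≡42, 19²≡32, 20²≡24, 21²≡18, 22²≡14, 23²≡12 (mod 47).
So the quadratic residues mod 47 are {1, 2, 3, 4, 6, 7, 8, 9, 12, 14, 16, 17, 18, 21, 24, 25, 27, 28, 32, 34, 36, 37, 42}.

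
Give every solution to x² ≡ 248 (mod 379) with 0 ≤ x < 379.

42, 337

Since 379 ≡ 3 (mod 4), a square root of 248 is 248^((379+1)/4) = 248^95 mod 379.
Repeated squaring: 248^2≡106, 248^4≡245, 248^8≡143, 248^16≡362, 248^32≡289, 248^64≡141 (mod 379).
248^95 = 248^(64+16+8+4+2+1) ≡ 337 (mod 379).
Check: 337² = 113569 ≡ 248 (mod 379). The two roots are 42 and 337.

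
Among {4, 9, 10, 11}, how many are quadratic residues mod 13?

3

(4/13) = +1 → QR.
(9/13) = +1 → QR.
(10/13) = +1 → QR.
(11/13) = -1 → non-residue.
Total quadratic residues among the 4: 3.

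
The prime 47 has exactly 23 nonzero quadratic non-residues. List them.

Square k = 1,…,23 (k and 47−k give the same square):
1²=1, 2²=4, 3²=9, 4²=16, 5²=25, 6²=36, 7²≡2, 8²≡17, 9²≡34, 10²≡6, 11²≡27, 12²≡3, 13²≡28, 14²≡8, 15²≡37, 16²≡21, 17²≡7, 18²≡42, 19²≡32, 20²≡24, 21²≡18, 22²≡14, 23²≡12 (mod 47).
The residues are {1, 2, 3, 4, 6, 7, 8, 9, 12, 14, 16, 17, 18, 21, 24, 25, 27, 28, 32, 34, 36, 37, 42}; the non-residues are the remaining 23 nonzero classes.

5, 10, 11, 13, 15, 19, 20, 22, 23, 26, 29, 30, 31, 33, 35, 38, 39, 40, 41, 43, 44, 45, 46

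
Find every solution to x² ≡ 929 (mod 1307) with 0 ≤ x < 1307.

284, 1023

Since 1307 ≡ 3 (mod 4), a square root of 929 is 929^((1307+1)/4) = 929^327 mod 1307.
Repeated squaring: 929^2≡421, 929^4≡796, 929^8≡1028, 929^16≡728, 929^32≡649, 929^64≡347, 929^128≡165, 929^256≡1085 (mod 1307).
929^327 = 929^(256+64+4+2+1) ≡ 1023 (mod 1307).
Check: 1023² = 1046529 ≡ 929 (mod 1307). The two roots are 284 and 1023.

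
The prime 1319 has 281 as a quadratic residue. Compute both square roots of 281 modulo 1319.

40, 1279

Since 1319 ≡ 3 (mod 4), a square root of 281 is 281^((1319+1)/4) = 281^330 mod 1319.
Repeated squaring: 281^2≡1140, 281^4≡385, 281^8≡497, 281^16≡356, 281^32≡112, 281^64≡673, 281^128≡512, 281^256≡982 (mod 1319).
281^330 = 281^(256+64+8+2) ≡ 40 (mod 1319).
Check: 40² = 1600 ≡ 281 (mod 1319). The two roots are 40 and 1279.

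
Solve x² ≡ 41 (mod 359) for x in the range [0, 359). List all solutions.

Since 359 ≡ 3 (mod 4), a square root of 41 is 41^((359+1)/4) = 41^90 mod 359.
Repeated squaring: 41^2≡245, 41^4≡72, 41^8≡158, 41^16≡193, 41^32≡272, 41^64≡30 (mod 359).
41^90 = 41^(64+16+8+2) ≡ 20 (mod 359).
Check: 20² = 400 ≡ 41 (mod 359). The two roots are 20 and 339.

20, 339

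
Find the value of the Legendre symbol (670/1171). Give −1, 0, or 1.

-1

Euler's criterion: (670/1171) ≡ 670^585 (mod 1171).
670^2 ≡ 407 (mod 1171)
670^4 ≡ 538 (mod 1171)
670^8 ≡ 207 (mod 1171)
670^16 ≡ 693 (mod 1171)
670^32 ≡ 139 (mod 1171)
670^64 ≡ 585 (mod 1171)
670^128 ≡ 293 (mod 1171)
670^256 ≡ 366 (mod 1171)
670^512 ≡ 462 (mod 1171)
670^585 = 670^(512+64+8+1) ≡ 1170 (mod 1171).
Result is 1170 ≡ −1, so (670/1171) = −1.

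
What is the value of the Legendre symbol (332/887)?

1

Euler's criterion: (332/887) ≡ 332^443 (mod 887).
332^2 ≡ 236 (mod 887)
332^4 ≡ 702 (mod 887)
332^8 ≡ 519 (mod 887)
332^16 ≡ 600 (mod 887)
332^32 ≡ 765 (mod 887)
332^64 ≡ 692 (mod 887)
332^128 ≡ 771 (mod 887)
332^256 ≡ 151 (mod 887)
332^443 = 332^(256+128+32+16+8+2+1) ≡ 1 (mod 887).
Result is 1, so (332/887) = 1.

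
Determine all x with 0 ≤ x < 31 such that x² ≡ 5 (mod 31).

6, 25

Since 31 ≡ 3 (mod 4), a square root of 5 is 5^((31+1)/4) = 5^8 mod 31.
Repeated squaring: 5^2≡25, 5^4≡5, 5^8≡25 (mod 31).
5^8 = 5^(8) ≡ 25 (mod 31).
Check: 25² = 625 ≡ 5 (mod 31). The two roots are 6 and 25.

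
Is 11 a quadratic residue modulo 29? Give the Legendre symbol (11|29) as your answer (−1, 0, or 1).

Reciprocity: 11 ≡ 3 and 29 ≡ 1 (mod 4), so (11/29) = +(29/11).
Reduce top mod 11: now compute (7/11).
Reciprocity: 7 ≡ 3 and 11 ≡ 3 (mod 4), so (7/11) = −(11/7).
Reduce top mod 7: now compute (4/7).
Pull out 2^2: since 7 ≡ 7 (mod 8), (2/7) = +1, so (2/7)^2 = +1.
Reached (1/7) = 1. Collecting the sign flips along the way, the symbol is -1.

-1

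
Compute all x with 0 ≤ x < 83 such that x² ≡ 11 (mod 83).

29, 54

Since 83 ≡ 3 (mod 4), a square root of 11 is 11^((83+1)/4) = 11^21 mod 83.
Repeated squaring: 11^2≡38, 11^4≡33, 11^8≡10, 11^16≡17 (mod 83).
11^21 = 11^(16+4+1) ≡ 29 (mod 83).
Check: 29² = 841 ≡ 11 (mod 83). The two roots are 29 and 54.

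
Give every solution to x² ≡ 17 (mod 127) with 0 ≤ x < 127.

Since 127 ≡ 3 (mod 4), a square root of 17 is 17^((127+1)/4) = 17^32 mod 127.
Repeated squaring: 17^2≡35, 17^4≡82, 17^8≡120, 17^16≡49, 17^32≡115 (mod 127).
17^32 = 17^(32) ≡ 115 (mod 127).
Check: 115² = 13225 ≡ 17 (mod 127). The two roots are 12 and 115.

12, 115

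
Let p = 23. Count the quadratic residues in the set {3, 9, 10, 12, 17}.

3

(3/23) = +1 → QR.
(9/23) = +1 → QR.
(10/23) = -1 → non-residue.
(12/23) = +1 → QR.
(17/23) = -1 → non-residue.
Total quadratic residues among the 5: 3.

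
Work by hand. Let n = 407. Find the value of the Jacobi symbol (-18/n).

First reduce: -18 ≡ 389 (mod 407).
Reciprocity: 389 ≡ 1 and 407 ≡ 3 (mod 4), so (389/407) = +(407/389).
Reduce top mod 389: now compute (18/389).
Pull out 2: since 389 ≡ 5 (mod 8), (2/389) = -1.
Reciprocity: 9 ≡ 1 and 389 ≡ 1 (mod 4), so (9/389) = +(389/9).
Reduce top mod 9: now compute (2/9).
Pull out 2: since 9 ≡ 1 (mod 8), (2/9) = +1.
Reached (1/9) = 1. Collecting the sign flips along the way, the symbol is -1.

-1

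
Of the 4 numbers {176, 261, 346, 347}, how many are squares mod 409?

(176/409) = -1 → non-residue.
(261/409) = -1 → non-residue.
(346/409) = -1 → non-residue.
(347/409) = -1 → non-residue.
Total quadratic residues among the 4: 0.

0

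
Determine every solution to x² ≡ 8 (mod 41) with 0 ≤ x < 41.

7, 34

41 ≡ 1 (mod 4), so we find a root by search.
Trying successive values, 7² = 49 ≡ 8 (mod 41). The other root is 41 − 7 = 34.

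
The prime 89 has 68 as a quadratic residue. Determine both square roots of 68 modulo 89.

35, 54

89 ≡ 1 (mod 4), so we find a root by search.
Trying successive values, 35² = 1225 ≡ 68 (mod 89). The other root is 89 − 35 = 54.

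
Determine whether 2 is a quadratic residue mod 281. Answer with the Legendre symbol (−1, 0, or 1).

1

Pull out 2: since 281 ≡ 1 (mod 8), (2/281) = +1.
Reached (1/281) = 1. Collecting the sign flips along the way, the symbol is +1.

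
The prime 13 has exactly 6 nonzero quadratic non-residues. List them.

Square k = 1,…,6 (k and 13−k give the same square):
1²=1, 2²=4, 3²=9, 4²≡3, 5²≡12, 6²≡10 (mod 13).
The residues are {1, 3, 4, 9, 10, 12}; the non-residues are the remaining 6 nonzero classes.

2, 5, 6, 7, 8, 11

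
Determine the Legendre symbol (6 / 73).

Euler's criterion: (6/73) ≡ 6^36 (mod 73).
6^2 ≡ 36 (mod 73)
6^4 ≡ 55 (mod 73)
6^8 ≡ 32 (mod 73)
6^16 ≡ 2 (mod 73)
6^32 ≡ 4 (mod 73)
6^36 = 6^(32+4) ≡ 1 (mod 73).
Result is 1, so (6/73) = 1.

1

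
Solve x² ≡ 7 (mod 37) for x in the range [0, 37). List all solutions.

37 ≡ 1 (mod 4), so we find a root by search.
Trying successive values, 9² = 81 ≡ 7 (mod 37). The other root is 37 − 9 = 28.

9, 28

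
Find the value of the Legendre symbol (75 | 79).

Reciprocity: 75 ≡ 3 and 79 ≡ 3 (mod 4), so (75/79) = −(79/75).
Reduce top mod 75: now compute (4/75).
Pull out 2^2: since 75 ≡ 3 (mod 8), (2/75) = -1, so (2/75)^2 = +1.
Reached (1/75) = 1. Collecting the sign flips along the way, the symbol is -1.

-1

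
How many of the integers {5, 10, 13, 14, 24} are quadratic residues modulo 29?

3

(5/29) = +1 → QR.
(10/29) = -1 → non-residue.
(13/29) = +1 → QR.
(14/29) = -1 → non-residue.
(24/29) = +1 → QR.
Total quadratic residues among the 5: 3.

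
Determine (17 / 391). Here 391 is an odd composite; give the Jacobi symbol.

Reciprocity: 17 ≡ 1 and 391 ≡ 3 (mod 4), so (17/391) = +(391/17).
Reduce top mod 17: now compute (0/17).
Top reduces to 0: gcd > 1, so the symbol is 0.

0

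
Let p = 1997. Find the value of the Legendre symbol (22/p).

1

Pull out 2: since 1997 ≡ 5 (mod 8), (2/1997) = -1.
Reciprocity: 11 ≡ 3 and 1997 ≡ 1 (mod 4), so (11/1997) = +(1997/11).
Reduce top mod 11: now compute (6/11).
Pull out 2: since 11 ≡ 3 (mod 8), (2/11) = -1.
Reciprocity: 3 ≡ 3 and 11 ≡ 3 (mod 4), so (3/11) = −(11/3).
Reduce top mod 3: now compute (2/3).
Pull out 2: since 3 ≡ 3 (mod 8), (2/3) = -1.
Reached (1/3) = 1. Collecting the sign flips along the way, the symbol is +1.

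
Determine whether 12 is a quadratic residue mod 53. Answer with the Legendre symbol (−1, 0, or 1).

-1

Euler's criterion: (12/53) ≡ 12^26 (mod 53).
12^2 ≡ 38 (mod 53)
12^4 ≡ 13 (mod 53)
12^8 ≡ 10 (mod 53)
12^16 ≡ 47 (mod 53)
12^26 = 12^(16+8+2) ≡ 52 (mod 53).
Result is 52 ≡ −1, so (12/53) = −1.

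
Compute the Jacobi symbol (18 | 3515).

Pull out 2: since 3515 ≡ 3 (mod 8), (2/3515) = -1.
Reciprocity: 9 ≡ 1 and 3515 ≡ 3 (mod 4), so (9/3515) = +(3515/9).
Reduce top mod 9: now compute (5/9).
Reciprocity: 5 ≡ 1 and 9 ≡ 1 (mod 4), so (5/9) = +(9/5).
Reduce top mod 5: now compute (4/5).
Pull out 2^2: since 5 ≡ 5 (mod 8), (2/5) = -1, so (2/5)^2 = +1.
Reached (1/5) = 1. Collecting the sign flips along the way, the symbol is -1.

-1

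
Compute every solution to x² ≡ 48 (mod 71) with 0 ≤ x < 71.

Since 71 ≡ 3 (mod 4), a square root of 48 is 48^((71+1)/4) = 48^18 mod 71.
Repeated squaring: 48^2≡32, 48^4≡30, 48^8≡48, 48^16≡32 (mod 71).
48^18 = 48^(16+2) ≡ 30 (mod 71).
Check: 30² = 900 ≡ 48 (mod 71). The two roots are 30 and 41.

30, 41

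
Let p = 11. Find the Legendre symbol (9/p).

1

Reciprocity: 9 ≡ 1 and 11 ≡ 3 (mod 4), so (9/11) = +(11/9).
Reduce top mod 9: now compute (2/9).
Pull out 2: since 9 ≡ 1 (mod 8), (2/9) = +1.
Reached (1/9) = 1. Collecting the sign flips along the way, the symbol is +1.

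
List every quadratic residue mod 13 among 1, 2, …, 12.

Square k = 1,…,6 (k and 13−k give the same square):
1²=1, 2²=4, 3²=9, 4²≡3, 5²≡12, 6²≡10 (mod 13).
So the quadratic residues mod 13 are {1, 3, 4, 9, 10, 12}.

1, 3, 4, 9, 10, 12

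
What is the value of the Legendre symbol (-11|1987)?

First reduce: -11 ≡ 1976 (mod 1987).
Pull out 2^3: since 1987 ≡ 3 (mod 8), (2/1987) = -1, so (2/1987)^3 = -1.
Reciprocity: 247 ≡ 3 and 1987 ≡ 3 (mod 4), so (247/1987) = −(1987/247).
Reduce top mod 247: now compute (11/247).
Reciprocity: 11 ≡ 3 and 247 ≡ 3 (mod 4), so (11/247) = −(247/11).
Reduce top mod 11: now compute (5/11).
Reciprocity: 5 ≡ 1 and 11 ≡ 3 (mod 4), so (5/11) = +(11/5).
Reduce top mod 5: now compute (1/5).
Reached (1/5) = 1. Collecting the sign flips along the way, the symbol is -1.

-1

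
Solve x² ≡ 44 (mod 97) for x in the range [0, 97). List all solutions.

97 ≡ 1 (mod 4), so we find a root by search.
Trying successive values, 23² = 529 ≡ 44 (mod 97). The other root is 97 − 23 = 74.

23, 74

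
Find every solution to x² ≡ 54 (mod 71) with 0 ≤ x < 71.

14, 57

Since 71 ≡ 3 (mod 4), a square root of 54 is 54^((71+1)/4) = 54^18 mod 71.
Repeated squaring: 54^2≡5, 54^4≡25, 54^8≡57, 54^16≡54 (mod 71).
54^18 = 54^(16+2) ≡ 57 (mod 71).
Check: 57² = 3249 ≡ 54 (mod 71). The two roots are 14 and 57.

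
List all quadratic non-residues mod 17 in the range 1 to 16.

3,5,6,7,10,11,12,14

Square k = 1,…,8 (k and 17−k give the same square):
1²=1, 2²=4, 3²=9, 4²=16, 5²≡8, 6²≡2, 7²≡15, 8²≡13 (mod 17).
The residues are {1, 2, 4, 8, 9, 13, 15, 16}; the non-residues are the remaining 8 nonzero classes.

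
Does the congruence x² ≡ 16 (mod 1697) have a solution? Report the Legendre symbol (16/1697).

Pull out 2^4: since 1697 ≡ 1 (mod 8), (2/1697) = +1, so (2/1697)^4 = +1.
Reached (1/1697) = 1. Collecting the sign flips along the way, the symbol is +1.

1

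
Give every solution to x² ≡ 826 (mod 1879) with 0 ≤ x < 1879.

110, 1769

Since 1879 ≡ 3 (mod 4), a square root of 826 is 826^((1879+1)/4) = 826^470 mod 1879.
Repeated squaring: 826^2≡199, 826^4≡142, 826^8≡1374, 826^16≡1360, 826^32≡664, 826^64≡1210, 826^128≡359, 826^256≡1109 (mod 1879).
826^470 = 826^(256+128+64+16+4+2) ≡ 1769 (mod 1879).
Check: 1769² = 3129361 ≡ 826 (mod 1879). The two roots are 110 and 1769.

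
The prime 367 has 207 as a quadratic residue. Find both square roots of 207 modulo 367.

Since 367 ≡ 3 (mod 4), a square root of 207 is 207^((367+1)/4) = 207^92 mod 367.
Repeated squaring: 207^2≡277, 207^4≡26, 207^8≡309, 207^16≡61, 207^32≡51, 207^64≡32 (mod 367).
207^92 = 207^(64+16+8+4) ≡ 91 (mod 367).
Check: 91² = 8281 ≡ 207 (mod 367). The two roots are 91 and 276.

91, 276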